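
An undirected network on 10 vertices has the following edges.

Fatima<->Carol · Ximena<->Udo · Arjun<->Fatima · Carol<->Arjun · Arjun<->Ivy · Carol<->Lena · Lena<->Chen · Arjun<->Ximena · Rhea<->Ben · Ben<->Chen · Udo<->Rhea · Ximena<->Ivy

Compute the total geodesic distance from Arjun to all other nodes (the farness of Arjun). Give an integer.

Distances from Arjun: Ben:4, Carol:1, Chen:3, Fatima:1, Ivy:1, Lena:2, Rhea:3, Udo:2, Ximena:1.
Sum = 4 + 1 + 3 + 1 + 1 + 2 + 3 + 2 + 1 = 18.

18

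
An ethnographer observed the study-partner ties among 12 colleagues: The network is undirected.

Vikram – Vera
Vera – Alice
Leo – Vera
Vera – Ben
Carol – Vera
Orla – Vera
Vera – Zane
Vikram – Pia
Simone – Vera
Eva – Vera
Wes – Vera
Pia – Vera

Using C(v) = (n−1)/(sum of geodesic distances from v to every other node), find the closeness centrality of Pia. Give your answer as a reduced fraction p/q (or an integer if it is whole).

11/20

Distances from Pia: Alice:2, Ben:2, Carol:2, Eva:2, Leo:2, Orla:2, Simone:2, Vera:1, Vikram:1, Wes:2, Zane:2. Sum = 20.
n = 12, so closeness = 11/20.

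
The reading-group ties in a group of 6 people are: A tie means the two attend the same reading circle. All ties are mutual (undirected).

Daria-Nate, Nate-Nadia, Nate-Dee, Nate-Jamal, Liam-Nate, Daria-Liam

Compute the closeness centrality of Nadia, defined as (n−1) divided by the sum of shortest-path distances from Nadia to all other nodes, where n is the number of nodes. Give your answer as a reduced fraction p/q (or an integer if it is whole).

5/9

Distances from Nadia: Daria:2, Dee:2, Jamal:2, Liam:2, Nate:1. Sum = 9.
n = 6, so closeness = 5/9.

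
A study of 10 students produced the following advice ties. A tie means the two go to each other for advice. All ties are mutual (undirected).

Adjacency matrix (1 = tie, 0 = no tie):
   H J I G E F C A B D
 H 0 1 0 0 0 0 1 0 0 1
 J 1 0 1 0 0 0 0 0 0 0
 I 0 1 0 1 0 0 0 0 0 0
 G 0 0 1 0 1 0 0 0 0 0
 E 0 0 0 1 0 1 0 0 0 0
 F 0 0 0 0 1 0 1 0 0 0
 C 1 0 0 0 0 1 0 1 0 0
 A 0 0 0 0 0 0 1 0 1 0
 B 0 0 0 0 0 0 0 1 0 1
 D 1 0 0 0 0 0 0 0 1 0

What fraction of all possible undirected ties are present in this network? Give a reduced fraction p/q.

There are 11 edges and 10 nodes, so the maximum possible is C(10,2) = 45.
Density = 11/45.

11/45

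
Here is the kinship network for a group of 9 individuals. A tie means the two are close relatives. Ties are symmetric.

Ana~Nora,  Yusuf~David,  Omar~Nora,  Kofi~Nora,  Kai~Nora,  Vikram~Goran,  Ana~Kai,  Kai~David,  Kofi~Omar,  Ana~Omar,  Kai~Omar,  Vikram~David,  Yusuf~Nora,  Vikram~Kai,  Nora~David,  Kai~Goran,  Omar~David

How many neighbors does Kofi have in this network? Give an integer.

Kofi is directly tied to Nora and Omar. That is 2 neighbors, so the degree of Kofi is 2.

2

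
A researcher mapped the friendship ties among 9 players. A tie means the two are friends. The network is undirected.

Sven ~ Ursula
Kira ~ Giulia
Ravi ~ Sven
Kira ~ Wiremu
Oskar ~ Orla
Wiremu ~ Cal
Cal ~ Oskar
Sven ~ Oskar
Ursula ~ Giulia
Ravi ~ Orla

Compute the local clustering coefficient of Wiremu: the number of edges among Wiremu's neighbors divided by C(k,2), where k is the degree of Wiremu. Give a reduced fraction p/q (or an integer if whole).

Wiremu's neighbors: Cal and Kira (k = 2).
Possible neighbor pairs: C(2,2) = 1. Edges among them: none → e = 0.
Clustering(Wiremu) = 0/1.

0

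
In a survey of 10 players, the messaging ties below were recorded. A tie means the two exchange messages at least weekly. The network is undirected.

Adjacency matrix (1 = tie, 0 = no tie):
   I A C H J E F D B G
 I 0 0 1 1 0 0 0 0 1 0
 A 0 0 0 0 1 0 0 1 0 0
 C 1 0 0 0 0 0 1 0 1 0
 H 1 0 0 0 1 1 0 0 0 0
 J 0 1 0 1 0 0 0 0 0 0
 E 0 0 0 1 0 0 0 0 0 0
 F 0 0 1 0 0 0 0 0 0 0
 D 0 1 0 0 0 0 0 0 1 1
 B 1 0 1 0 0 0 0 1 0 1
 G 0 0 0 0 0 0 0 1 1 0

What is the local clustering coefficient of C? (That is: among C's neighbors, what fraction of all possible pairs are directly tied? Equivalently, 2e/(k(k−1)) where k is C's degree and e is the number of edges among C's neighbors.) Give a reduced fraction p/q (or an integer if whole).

1/3

C's neighbors: B, F, and I (k = 3).
Possible neighbor pairs: C(3,2) = 3. Edges among them: B–I → e = 1.
Clustering(C) = 1/3.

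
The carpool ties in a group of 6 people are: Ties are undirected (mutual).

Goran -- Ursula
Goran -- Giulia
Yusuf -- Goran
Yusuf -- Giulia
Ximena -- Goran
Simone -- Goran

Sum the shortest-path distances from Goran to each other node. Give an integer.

Distances from Goran: Giulia:1, Simone:1, Ursula:1, Ximena:1, Yusuf:1.
Sum = 1 + 1 + 1 + 1 + 1 = 5.

5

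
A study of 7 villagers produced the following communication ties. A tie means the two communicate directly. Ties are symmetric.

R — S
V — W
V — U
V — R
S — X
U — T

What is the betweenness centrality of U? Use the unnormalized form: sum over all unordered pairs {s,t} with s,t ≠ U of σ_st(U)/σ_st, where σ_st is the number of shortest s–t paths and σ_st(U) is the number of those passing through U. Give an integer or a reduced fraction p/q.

Pairs whose geodesics pass through U — T–X: 1; T–W: 1; T–S: 1; T–V: 1; T–R: 1.
All other pairs contribute 0.
Summing the contributions gives betweenness(U) = 5.

5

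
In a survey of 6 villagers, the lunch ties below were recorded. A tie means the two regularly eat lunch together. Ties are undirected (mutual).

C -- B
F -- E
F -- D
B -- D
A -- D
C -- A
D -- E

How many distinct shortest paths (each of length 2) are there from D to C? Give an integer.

2

The shortest distance is 2. The length-2 paths are: D–B–C; D–A–C.
That gives 2 distinct shortest paths.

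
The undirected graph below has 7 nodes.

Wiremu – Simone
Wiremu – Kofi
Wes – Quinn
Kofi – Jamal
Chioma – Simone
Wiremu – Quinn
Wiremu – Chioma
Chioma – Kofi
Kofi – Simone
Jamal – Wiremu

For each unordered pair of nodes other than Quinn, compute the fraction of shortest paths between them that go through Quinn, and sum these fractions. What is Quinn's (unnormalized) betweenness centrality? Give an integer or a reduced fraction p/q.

Pairs whose geodesics pass through Quinn — Wes–Jamal: 1; Wes–Chioma: 1; Wes–Kofi: 1; Wes–Wiremu: 1; Wes–Simone: 1.
All other pairs contribute 0.
Summing the contributions gives betweenness(Quinn) = 5.

5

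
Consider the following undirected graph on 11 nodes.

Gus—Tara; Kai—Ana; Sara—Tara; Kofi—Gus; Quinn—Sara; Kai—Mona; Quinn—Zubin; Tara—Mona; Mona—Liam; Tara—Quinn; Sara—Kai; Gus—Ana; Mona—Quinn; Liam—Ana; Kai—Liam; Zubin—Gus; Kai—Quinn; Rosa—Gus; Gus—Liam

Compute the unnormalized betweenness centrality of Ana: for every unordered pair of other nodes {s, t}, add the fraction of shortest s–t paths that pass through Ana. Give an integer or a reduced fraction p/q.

3/2

Pairs whose geodesics pass through Ana — Kofi–Kai: 1/2; Rosa–Kai: 1/2; Kai–Gus: 1/2.
All other pairs contribute 0.
Summing the contributions gives betweenness(Ana) = 3/2.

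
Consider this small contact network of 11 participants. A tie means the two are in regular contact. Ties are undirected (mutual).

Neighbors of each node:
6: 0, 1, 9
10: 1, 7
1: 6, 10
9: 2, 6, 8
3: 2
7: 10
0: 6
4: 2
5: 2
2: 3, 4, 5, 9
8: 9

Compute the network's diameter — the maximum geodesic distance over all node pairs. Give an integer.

6

Eccentricity of each node (its greatest distance to any other): 0:4, 1:4, 2:5, 3:6, 4:6, 5:6, 6:3, 7:6, 8:5, 9:4, 10:5.
The maximum eccentricity is 6, realized for instance by the pair 7–4 via 7 – 10 – 1 – 6 – 9 – 2 – 4. So the diameter is 6.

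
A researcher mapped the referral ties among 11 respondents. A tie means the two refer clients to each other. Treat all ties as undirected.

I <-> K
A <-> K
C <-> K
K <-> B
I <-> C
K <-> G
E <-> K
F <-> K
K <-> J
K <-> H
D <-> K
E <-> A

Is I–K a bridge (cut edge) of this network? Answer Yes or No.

No

Even without that edge, I still reaches K via I – C – K, so the network stays connected. Not a bridge.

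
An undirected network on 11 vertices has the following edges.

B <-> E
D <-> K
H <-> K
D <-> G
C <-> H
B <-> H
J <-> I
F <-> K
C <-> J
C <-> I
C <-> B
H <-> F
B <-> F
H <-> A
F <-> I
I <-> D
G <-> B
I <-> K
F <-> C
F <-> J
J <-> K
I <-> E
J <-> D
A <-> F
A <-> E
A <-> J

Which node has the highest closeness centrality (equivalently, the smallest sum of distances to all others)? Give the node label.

F

Farness (sum of distances to all others) for each node — A:17, B:15, C:15, D:16, E:17, F:13, G:19, H:15, I:14, J:14, K:15.
The smallest farness is 13, for F, so F has the highest closeness.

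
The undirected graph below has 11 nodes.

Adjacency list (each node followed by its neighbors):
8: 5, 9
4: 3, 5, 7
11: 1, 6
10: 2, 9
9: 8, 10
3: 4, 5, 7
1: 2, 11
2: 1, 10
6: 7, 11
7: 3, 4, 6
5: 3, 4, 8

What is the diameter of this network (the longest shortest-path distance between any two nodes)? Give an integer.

5

Eccentricity of each node (its greatest distance to any other): 1:5, 2:5, 3:5, 4:5, 5:5, 6:5, 7:5, 8:5, 9:5, 10:5, 11:5.
The maximum eccentricity is 5, realized for instance by the pair 3–2 via 3 – 7 – 6 – 11 – 1 – 2. So the diameter is 5.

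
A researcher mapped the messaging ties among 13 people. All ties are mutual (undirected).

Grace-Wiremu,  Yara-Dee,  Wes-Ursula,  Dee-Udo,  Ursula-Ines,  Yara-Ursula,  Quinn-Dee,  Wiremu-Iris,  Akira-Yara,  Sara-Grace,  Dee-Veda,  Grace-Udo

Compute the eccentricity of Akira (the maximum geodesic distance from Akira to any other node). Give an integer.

Distances from Akira: Dee:2, Grace:4, Ines:3, Iris:6, Quinn:3, Sara:5, Udo:3, Ursula:2, Veda:3, Wes:3, Wiremu:5, Yara:1.
The largest is 6 (to Iris), so the eccentricity of Akira is 6.

6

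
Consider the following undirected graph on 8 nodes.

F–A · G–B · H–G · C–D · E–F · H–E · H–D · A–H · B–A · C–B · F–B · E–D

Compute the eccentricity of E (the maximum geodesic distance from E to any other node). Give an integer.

2

Distances from E: A:2, B:2, C:2, D:1, F:1, G:2, H:1.
The largest is 2 (to C, B, A, and G), so the eccentricity of E is 2.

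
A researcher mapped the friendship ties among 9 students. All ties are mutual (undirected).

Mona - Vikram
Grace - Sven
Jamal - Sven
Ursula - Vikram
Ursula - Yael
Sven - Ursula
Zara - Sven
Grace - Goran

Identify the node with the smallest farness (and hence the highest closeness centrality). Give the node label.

Farness (sum of distances to all others) for each node — Goran:25, Grace:18, Jamal:20, Mona:26, Sven:13, Ursula:14, Vikram:19, Yael:21, Zara:20.
The smallest farness is 13, for Sven, so Sven has the highest closeness.

Sven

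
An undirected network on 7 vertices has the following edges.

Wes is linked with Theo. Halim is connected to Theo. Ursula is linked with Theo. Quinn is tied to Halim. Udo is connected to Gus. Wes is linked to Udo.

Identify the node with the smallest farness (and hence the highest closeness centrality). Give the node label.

Theo

Farness (sum of distances to all others) for each node — Gus:19, Halim:13, Quinn:18, Theo:10, Udo:14, Ursula:15, Wes:11.
The smallest farness is 10, for Theo, so Theo has the highest closeness.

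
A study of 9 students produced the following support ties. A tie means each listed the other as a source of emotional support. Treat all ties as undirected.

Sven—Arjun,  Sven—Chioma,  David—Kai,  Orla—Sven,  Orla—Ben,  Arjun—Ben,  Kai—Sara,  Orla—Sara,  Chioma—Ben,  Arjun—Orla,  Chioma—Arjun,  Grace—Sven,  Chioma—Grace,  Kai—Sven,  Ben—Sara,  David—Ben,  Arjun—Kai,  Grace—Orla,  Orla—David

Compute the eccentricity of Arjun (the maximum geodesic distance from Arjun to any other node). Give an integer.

Distances from Arjun: Ben:1, Chioma:1, David:2, Grace:2, Kai:1, Orla:1, Sara:2, Sven:1.
The largest is 2 (to David, Sara, and Grace), so the eccentricity of Arjun is 2.

2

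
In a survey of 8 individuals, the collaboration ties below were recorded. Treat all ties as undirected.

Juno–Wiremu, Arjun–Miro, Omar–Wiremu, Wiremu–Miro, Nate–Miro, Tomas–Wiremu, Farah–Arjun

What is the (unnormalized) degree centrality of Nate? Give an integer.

Nate is directly tied to Miro. That is 1 neighbor, so the degree of Nate is 1.

1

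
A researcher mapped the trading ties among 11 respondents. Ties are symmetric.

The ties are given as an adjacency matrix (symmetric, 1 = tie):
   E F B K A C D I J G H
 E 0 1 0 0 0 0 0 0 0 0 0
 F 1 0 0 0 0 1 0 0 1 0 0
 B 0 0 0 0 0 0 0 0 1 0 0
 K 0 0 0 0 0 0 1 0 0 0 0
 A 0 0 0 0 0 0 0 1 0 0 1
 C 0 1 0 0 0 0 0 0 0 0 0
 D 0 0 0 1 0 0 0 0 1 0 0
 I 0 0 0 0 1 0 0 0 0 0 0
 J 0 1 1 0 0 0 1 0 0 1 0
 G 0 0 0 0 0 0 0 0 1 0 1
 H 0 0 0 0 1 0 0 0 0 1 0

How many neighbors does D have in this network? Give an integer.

2

D is directly tied to J and K. That is 2 neighbors, so the degree of D is 2.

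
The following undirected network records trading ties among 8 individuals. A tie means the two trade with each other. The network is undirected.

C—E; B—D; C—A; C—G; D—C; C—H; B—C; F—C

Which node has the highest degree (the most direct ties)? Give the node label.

C

Degrees — A:1, B:2, C:7, D:2, E:1, F:1, G:1, H:1.
The maximum is 7, attained only by C.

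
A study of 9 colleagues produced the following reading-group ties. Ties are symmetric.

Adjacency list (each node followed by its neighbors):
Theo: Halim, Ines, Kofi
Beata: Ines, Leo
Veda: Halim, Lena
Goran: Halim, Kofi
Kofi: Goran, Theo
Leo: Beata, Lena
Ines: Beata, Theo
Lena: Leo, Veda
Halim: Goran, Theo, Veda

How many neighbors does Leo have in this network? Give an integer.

2

Leo is directly tied to Beata and Lena. That is 2 neighbors, so the degree of Leo is 2.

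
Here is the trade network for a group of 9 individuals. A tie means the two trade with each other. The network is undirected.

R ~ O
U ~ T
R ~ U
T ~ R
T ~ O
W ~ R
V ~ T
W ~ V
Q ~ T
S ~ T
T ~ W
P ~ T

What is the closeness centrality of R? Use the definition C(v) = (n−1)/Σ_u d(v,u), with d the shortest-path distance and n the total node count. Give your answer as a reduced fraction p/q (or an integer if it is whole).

2/3

Distances from R: O:1, P:2, Q:2, S:2, T:1, U:1, V:2, W:1. Sum = 12.
n = 9, so closeness = 8/12 = 2/3.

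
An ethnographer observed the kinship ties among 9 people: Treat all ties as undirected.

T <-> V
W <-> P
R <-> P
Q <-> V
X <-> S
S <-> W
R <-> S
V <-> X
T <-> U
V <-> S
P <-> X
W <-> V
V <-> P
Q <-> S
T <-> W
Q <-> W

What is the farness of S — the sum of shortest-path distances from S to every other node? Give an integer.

12

Distances from S: P:2, Q:1, R:1, T:2, U:3, V:1, W:1, X:1.
Sum = 2 + 1 + 1 + 2 + 3 + 1 + 1 + 1 = 12.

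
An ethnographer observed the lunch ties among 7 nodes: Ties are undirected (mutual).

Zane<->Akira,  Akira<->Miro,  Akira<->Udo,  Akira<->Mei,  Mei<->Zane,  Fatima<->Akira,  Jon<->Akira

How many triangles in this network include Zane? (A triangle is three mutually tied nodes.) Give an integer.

Zane's neighbors: Akira and Mei.
Neighbor pairs that are themselves tied: Zane–Akira–Mei. Each forms one triangle with Zane, for 1 in total.

1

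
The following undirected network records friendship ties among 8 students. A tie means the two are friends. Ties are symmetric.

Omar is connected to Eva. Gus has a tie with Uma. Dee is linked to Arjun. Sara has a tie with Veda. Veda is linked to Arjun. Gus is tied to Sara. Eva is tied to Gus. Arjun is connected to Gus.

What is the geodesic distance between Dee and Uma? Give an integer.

One shortest route is Dee – Arjun – Gus – Uma, which uses 3 edges, and at distance 2 from Dee we only reach {Gus, Veda}, which does not include Uma. So d(Dee,Uma) = 3.

3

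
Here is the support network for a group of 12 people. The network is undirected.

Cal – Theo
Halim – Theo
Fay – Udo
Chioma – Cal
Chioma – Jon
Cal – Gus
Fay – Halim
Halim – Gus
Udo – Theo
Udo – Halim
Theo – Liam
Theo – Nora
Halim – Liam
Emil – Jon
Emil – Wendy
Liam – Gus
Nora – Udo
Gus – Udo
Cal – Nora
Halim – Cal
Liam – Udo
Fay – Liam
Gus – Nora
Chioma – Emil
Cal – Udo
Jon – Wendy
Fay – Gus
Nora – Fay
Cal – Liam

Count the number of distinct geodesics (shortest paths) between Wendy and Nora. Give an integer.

The shortest distance is 4. The length-4 paths are: Wendy–Jon–Chioma–Cal–Nora; Wendy–Emil–Chioma–Cal–Nora.
That gives 2 distinct shortest paths.

2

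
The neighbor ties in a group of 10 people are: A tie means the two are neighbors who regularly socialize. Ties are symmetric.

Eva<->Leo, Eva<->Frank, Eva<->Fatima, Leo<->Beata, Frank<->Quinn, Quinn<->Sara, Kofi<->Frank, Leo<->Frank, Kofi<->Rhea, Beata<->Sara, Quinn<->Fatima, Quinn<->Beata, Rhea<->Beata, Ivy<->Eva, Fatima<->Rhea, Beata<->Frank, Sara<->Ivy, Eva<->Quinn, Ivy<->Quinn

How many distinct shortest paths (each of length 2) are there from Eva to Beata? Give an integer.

The shortest distance is 2. The length-2 paths are: Eva–Quinn–Beata; Eva–Leo–Beata; Eva–Frank–Beata.
That gives 3 distinct shortest paths.

3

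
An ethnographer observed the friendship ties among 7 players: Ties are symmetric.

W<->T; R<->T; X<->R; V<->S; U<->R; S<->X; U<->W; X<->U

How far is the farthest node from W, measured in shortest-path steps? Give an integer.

4

Distances from W: R:2, S:3, T:1, U:1, V:4, X:2.
The largest is 4 (to V), so the eccentricity of W is 4.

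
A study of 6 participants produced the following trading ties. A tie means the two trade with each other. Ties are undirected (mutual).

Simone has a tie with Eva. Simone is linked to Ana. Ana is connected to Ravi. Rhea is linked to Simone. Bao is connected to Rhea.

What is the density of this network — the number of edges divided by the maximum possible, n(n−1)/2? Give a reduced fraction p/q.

1/3

There are 5 edges and 6 nodes, so the maximum possible is C(6,2) = 15.
Density = 5/15 = 1/3.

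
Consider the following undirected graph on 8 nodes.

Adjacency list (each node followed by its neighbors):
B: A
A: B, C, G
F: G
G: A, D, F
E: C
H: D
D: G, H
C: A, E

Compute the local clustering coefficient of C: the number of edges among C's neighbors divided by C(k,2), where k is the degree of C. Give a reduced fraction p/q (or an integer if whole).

C's neighbors: A and E (k = 2).
Possible neighbor pairs: C(2,2) = 1. Edges among them: none → e = 0.
Clustering(C) = 0/1.

0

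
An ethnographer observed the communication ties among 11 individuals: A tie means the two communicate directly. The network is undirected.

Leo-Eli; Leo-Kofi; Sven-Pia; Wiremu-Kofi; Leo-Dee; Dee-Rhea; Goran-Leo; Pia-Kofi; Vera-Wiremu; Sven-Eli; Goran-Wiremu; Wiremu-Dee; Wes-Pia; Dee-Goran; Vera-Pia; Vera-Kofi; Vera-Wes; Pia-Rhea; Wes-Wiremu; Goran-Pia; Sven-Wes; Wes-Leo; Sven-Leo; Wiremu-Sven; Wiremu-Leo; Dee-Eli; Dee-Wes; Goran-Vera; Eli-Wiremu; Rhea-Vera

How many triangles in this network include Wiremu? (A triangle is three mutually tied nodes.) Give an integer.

Wiremu's neighbors: Dee, Eli, Goran, Kofi, Leo, Sven, Vera, and Wes.
Neighbor pairs that are themselves tied: Wiremu–Dee–Eli; Wiremu–Dee–Goran; Wiremu–Dee–Leo; Wiremu–Dee–Wes; Wiremu–Eli–Leo; Wiremu–Eli–Sven; Wiremu–Goran–Leo; Wiremu–Goran–Vera; Wiremu–Kofi–Leo; Wiremu–Kofi–Vera; Wiremu–Leo–Sven; Wiremu–Leo–Wes; Wiremu–Sven–Wes; Wiremu–Vera–Wes. Each forms one triangle with Wiremu, for 14 in total.

14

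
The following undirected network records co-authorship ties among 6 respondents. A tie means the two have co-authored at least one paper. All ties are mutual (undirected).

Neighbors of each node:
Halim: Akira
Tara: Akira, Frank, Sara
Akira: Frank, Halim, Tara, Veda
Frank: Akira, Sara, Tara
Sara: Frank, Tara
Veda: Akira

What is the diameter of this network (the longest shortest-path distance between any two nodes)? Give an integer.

3

Eccentricity of each node (its greatest distance to any other): Akira:2, Frank:2, Halim:3, Sara:3, Tara:2, Veda:3.
The maximum eccentricity is 3, realized for instance by the pair Sara–Veda via Sara – Frank – Akira – Veda. So the diameter is 3.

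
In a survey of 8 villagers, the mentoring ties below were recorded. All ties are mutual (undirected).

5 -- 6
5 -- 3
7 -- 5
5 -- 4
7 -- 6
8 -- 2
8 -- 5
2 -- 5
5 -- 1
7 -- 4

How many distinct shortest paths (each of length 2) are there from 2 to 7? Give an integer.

1

The shortest distance is 2, and the only length-2 path is 2–5–7. So there is exactly 1 shortest path.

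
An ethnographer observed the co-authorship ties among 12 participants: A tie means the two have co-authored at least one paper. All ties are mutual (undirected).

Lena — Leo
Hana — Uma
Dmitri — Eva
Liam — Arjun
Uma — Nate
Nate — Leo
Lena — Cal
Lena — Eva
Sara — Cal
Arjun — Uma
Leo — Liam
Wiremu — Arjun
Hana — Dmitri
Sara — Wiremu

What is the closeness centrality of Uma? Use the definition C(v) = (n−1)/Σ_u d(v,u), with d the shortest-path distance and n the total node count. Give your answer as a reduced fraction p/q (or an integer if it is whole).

Distances from Uma: Arjun:1, Cal:4, Dmitri:2, Eva:3, Hana:1, Lena:3, Leo:2, Liam:2, Nate:1, Sara:3, Wiremu:2. Sum = 24.
n = 12, so closeness = 11/24.

11/24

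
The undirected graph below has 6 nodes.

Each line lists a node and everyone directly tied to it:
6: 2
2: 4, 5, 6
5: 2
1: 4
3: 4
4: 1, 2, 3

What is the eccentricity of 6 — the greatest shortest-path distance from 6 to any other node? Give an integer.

Distances from 6: 1:3, 2:1, 3:3, 4:2, 5:2.
The largest is 3 (to 1 and 3), so the eccentricity of 6 is 3.

3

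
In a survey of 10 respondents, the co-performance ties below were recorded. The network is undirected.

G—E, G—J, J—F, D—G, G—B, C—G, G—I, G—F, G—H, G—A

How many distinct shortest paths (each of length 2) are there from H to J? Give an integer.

1

The shortest distance is 2, and the only length-2 path is H–G–J. So there is exactly 1 shortest path.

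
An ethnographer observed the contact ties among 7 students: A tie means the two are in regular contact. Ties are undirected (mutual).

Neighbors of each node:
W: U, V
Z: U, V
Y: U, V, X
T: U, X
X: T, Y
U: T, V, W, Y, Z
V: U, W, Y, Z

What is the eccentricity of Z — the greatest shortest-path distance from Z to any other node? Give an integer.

Distances from Z: T:2, U:1, V:1, W:2, X:3, Y:2.
The largest is 3 (to X), so the eccentricity of Z is 3.

3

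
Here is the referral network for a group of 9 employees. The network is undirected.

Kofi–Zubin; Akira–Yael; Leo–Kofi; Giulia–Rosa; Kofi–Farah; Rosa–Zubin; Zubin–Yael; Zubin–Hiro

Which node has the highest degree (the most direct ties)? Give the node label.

Degrees — Akira:1, Farah:1, Giulia:1, Hiro:1, Kofi:3, Leo:1, Rosa:2, Yael:2, Zubin:4.
The maximum is 4, attained only by Zubin.

Zubin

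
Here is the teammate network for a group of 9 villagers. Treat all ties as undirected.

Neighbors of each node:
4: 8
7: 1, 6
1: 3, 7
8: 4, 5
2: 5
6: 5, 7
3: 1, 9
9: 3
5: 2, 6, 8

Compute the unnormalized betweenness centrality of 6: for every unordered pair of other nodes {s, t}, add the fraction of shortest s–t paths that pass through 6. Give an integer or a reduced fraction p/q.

Pairs whose geodesics pass through 6 — 4–7: 1; 4–1: 1; 4–9: 1; 4–3: 1; 7–5: 1; 7–8: 1; 7–2: 1; 5–1: 1; 5–9: 1; 5–3: 1; 8–1: 1; 8–9: 1; 8–3: 1; 1–2: 1 … (+2 more pairs).
All other pairs contribute 0.
Summing the contributions gives betweenness(6) = 16.

16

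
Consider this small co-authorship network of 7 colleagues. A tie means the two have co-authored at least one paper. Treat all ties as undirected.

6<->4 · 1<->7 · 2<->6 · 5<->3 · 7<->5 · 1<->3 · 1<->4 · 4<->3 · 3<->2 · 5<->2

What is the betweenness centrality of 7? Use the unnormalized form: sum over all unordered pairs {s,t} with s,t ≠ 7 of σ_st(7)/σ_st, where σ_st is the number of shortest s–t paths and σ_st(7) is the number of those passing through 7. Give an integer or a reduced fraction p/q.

Pairs whose geodesics pass through 7 — 5–1: 1/2.
All other pairs contribute 0.
Summing the contributions gives betweenness(7) = 1/2.

1/2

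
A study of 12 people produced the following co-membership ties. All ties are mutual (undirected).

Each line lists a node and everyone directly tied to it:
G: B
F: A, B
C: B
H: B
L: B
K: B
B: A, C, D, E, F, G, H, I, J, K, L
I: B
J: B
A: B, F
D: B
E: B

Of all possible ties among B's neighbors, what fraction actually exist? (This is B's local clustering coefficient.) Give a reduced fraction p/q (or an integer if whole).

B's neighbors: A, C, D, E, F, G, H, I, J, K, and L (k = 11).
Possible neighbor pairs: C(11,2) = 55. Edges among them: A–F → e = 1.
Clustering(B) = 1/55.

1/55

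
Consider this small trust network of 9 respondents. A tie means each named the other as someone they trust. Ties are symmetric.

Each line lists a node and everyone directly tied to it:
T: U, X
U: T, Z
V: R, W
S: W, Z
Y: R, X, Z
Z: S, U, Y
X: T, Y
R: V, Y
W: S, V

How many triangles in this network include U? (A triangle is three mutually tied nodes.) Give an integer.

U's neighbors are T and Z, but none of them are tied to each other, so no triangle contains U.

0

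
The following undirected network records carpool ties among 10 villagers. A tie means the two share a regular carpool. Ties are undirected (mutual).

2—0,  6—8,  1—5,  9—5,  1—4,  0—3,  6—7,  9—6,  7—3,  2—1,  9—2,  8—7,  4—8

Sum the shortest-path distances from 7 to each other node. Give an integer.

18

Distances from 7: 0:2, 1:3, 2:3, 3:1, 4:2, 5:3, 6:1, 8:1, 9:2.
Sum = 2 + 3 + 3 + 1 + 2 + 3 + 1 + 1 + 2 = 18.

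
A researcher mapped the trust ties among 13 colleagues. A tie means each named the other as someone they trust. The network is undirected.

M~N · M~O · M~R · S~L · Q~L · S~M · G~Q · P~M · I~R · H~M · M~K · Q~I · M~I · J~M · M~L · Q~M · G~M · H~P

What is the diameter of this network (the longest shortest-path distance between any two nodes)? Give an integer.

2

Eccentricity of each node (its greatest distance to any other): G:2, H:2, I:2, J:2, K:2, L:2, M:1, N:2, O:2, P:2, Q:2, R:2, S:2.
The maximum eccentricity is 2, realized for instance by the pair L–R via L – M – R. So the diameter is 2.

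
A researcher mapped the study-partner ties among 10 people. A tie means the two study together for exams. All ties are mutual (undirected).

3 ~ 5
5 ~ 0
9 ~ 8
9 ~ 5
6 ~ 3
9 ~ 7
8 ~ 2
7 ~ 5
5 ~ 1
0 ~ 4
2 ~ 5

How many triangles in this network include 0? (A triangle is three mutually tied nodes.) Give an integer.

0's neighbors are 4 and 5, but none of them are tied to each other, so no triangle contains 0.

0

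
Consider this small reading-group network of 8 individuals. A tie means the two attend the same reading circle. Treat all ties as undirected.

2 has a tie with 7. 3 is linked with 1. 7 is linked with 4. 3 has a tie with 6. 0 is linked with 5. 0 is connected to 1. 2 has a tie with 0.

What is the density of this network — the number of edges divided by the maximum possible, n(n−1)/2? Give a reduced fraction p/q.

1/4

There are 7 edges and 8 nodes, so the maximum possible is C(8,2) = 28.
Density = 7/28 = 1/4.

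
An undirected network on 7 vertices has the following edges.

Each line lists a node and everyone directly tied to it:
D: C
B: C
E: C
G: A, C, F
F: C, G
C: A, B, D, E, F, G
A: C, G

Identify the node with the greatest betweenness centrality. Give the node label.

Unnormalized betweenness of each node: A:0, B:0, C:25/2, D:0, E:0, F:0, G:1/2.
C has the largest value, 25/2, making it the main broker — the node through which the most shortest paths run.

C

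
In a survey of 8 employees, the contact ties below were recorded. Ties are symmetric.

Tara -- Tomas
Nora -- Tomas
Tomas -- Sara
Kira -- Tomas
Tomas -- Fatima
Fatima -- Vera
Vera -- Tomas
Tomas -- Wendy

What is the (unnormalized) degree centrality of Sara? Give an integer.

Sara is directly tied to Tomas. That is 1 neighbor, so the degree of Sara is 1.

1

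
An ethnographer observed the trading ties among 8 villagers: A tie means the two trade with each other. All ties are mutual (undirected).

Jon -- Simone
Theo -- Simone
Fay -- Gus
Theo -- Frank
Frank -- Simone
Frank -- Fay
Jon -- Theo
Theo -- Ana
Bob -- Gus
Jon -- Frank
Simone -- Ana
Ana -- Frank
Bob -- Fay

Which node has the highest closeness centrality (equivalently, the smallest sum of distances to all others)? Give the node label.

Frank

Farness (sum of distances to all others) for each node — Ana:13, Bob:16, Fay:11, Frank:9, Gus:16, Jon:13, Simone:12, Theo:12.
The smallest farness is 9, for Frank, so Frank has the highest closeness.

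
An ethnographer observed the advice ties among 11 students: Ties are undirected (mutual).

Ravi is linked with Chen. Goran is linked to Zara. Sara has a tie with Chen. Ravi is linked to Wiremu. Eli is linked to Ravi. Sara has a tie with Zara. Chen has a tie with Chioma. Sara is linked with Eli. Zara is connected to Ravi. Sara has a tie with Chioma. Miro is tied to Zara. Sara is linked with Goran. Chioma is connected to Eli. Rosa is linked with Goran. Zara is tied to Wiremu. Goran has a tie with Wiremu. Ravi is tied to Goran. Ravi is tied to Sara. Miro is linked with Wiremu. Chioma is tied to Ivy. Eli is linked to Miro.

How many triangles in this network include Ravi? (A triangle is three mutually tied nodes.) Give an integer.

7

Ravi's neighbors: Chen, Eli, Goran, Sara, Wiremu, and Zara.
Neighbor pairs that are themselves tied: Ravi–Chen–Sara; Ravi–Eli–Sara; Ravi–Goran–Sara; Ravi–Goran–Wiremu; Ravi–Goran–Zara; Ravi–Sara–Zara; Ravi–Wiremu–Zara. Each forms one triangle with Ravi, for 7 in total.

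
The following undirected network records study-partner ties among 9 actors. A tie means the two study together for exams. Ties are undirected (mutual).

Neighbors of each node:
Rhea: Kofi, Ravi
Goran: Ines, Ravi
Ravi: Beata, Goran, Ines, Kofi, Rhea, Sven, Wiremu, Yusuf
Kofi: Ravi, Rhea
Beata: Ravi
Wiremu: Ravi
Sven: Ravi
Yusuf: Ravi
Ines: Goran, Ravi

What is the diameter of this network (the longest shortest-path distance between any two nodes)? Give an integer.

2

Eccentricity of each node (its greatest distance to any other): Beata:2, Goran:2, Ines:2, Kofi:2, Ravi:1, Rhea:2, Sven:2, Wiremu:2, Yusuf:2.
The maximum eccentricity is 2, realized for instance by the pair Kofi–Wiremu via Kofi – Ravi – Wiremu. So the diameter is 2.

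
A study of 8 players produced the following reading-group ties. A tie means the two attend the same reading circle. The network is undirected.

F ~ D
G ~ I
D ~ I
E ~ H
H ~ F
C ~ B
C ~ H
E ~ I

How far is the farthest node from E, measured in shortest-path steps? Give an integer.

3

Distances from E: B:3, C:2, D:2, F:2, G:2, H:1, I:1.
The largest is 3 (to B), so the eccentricity of E is 3.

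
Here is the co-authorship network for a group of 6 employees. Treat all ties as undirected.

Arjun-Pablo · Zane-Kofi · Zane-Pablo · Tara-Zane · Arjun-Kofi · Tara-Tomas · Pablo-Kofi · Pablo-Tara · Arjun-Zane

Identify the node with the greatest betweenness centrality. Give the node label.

Unnormalized betweenness of each node: Arjun:0, Kofi:0, Pablo:2, Tara:4, Tomas:0, Zane:2.
Tara has the largest value, 4, making it the main broker — the node through which the most shortest paths run.

Tara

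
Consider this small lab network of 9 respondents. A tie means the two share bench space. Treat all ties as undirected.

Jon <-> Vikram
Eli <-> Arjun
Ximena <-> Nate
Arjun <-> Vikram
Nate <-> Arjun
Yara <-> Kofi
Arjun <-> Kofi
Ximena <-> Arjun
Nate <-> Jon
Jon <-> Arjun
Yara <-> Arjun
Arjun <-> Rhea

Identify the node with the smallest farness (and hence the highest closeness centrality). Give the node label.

Farness (sum of distances to all others) for each node — Arjun:8, Eli:15, Jon:13, Kofi:14, Nate:13, Rhea:15, Vikram:14, Ximena:14, Yara:14.
The smallest farness is 8, for Arjun, so Arjun has the highest closeness.

Arjun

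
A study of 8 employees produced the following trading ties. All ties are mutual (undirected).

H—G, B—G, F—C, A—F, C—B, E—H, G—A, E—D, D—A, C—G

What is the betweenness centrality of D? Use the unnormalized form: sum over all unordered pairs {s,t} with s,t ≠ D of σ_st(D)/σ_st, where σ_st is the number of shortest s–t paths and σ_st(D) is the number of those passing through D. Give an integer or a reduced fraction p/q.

2

Pairs whose geodesics pass through D — E–F: 1; E–A: 1.
All other pairs contribute 0.
Summing the contributions gives betweenness(D) = 2.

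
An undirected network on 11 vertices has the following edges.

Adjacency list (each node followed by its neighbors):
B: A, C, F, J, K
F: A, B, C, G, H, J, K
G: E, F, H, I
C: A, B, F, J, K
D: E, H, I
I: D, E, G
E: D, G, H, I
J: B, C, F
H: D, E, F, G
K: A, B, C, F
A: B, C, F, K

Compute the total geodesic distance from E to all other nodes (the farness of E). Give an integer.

Distances from E: A:3, B:3, C:3, D:1, F:2, G:1, H:1, I:1, J:3, K:3.
Sum = 3 + 3 + 3 + 1 + 2 + 1 + 1 + 1 + 3 + 3 = 21.

21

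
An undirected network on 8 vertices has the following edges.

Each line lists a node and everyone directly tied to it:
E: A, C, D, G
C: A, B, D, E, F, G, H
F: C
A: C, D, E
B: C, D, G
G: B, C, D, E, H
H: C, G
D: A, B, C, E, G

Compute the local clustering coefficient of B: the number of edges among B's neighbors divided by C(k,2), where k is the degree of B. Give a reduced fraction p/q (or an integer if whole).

B's neighbors: C, D, and G (k = 3).
Possible neighbor pairs: C(3,2) = 3. Edges among them: C–D, C–G, D–G → e = 3.
Clustering(B) = 3/3 = 1.

1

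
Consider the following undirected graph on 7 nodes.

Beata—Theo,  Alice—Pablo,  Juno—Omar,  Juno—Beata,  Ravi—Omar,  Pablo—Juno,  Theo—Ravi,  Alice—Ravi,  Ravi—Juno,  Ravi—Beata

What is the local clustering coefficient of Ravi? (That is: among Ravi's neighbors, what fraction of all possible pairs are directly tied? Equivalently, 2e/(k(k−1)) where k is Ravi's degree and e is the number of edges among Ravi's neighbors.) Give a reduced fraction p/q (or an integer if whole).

3/10

Ravi's neighbors: Alice, Beata, Juno, Omar, and Theo (k = 5).
Possible neighbor pairs: C(5,2) = 10. Edges among them: Beata–Juno, Beata–Theo, Juno–Omar → e = 3.
Clustering(Ravi) = 3/10.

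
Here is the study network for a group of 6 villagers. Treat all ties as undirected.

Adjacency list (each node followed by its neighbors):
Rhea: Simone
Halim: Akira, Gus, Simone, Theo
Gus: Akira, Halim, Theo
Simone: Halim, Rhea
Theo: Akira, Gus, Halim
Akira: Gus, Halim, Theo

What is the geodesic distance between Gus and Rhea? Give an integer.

One shortest route is Gus – Halim – Simone – Rhea, which uses 3 edges, and at distance 2 from Gus we only reach {Simone}, which does not include Rhea. So d(Gus,Rhea) = 3.

3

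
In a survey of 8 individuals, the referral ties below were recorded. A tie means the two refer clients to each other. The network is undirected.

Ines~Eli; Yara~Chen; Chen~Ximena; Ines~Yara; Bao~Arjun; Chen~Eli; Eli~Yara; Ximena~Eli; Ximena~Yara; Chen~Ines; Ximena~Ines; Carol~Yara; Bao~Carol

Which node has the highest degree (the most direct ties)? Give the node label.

Degrees — Arjun:1, Bao:2, Carol:2, Chen:4, Eli:4, Ines:4, Ximena:4, Yara:5.
The maximum is 5, attained only by Yara.

Yara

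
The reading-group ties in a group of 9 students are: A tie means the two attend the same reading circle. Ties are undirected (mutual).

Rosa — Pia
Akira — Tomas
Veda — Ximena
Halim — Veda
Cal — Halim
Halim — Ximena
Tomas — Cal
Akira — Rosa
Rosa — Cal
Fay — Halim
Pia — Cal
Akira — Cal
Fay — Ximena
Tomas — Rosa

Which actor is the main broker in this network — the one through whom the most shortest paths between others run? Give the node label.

Cal

Unnormalized betweenness of each node: Akira:0, Cal:17, Fay:0, Halim:31/2, Pia:0, Rosa:1, Tomas:0, Veda:0, Ximena:1/2.
Cal has the largest value, 17, making it the main broker — the node through which the most shortest paths run.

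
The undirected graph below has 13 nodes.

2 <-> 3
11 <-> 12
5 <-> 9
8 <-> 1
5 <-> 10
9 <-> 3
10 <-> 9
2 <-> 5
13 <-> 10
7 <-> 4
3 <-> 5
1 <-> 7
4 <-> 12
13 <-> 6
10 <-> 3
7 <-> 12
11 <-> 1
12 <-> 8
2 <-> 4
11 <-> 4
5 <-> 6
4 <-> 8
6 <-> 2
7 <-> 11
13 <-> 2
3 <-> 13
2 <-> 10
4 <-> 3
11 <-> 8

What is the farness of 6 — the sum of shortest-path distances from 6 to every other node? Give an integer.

Distances from 6: 1:4, 2:1, 3:2, 4:2, 5:1, 7:3, 8:3, 9:2, 10:2, 11:3, 12:3, 13:1.
Sum = 4 + 1 + 2 + 2 + 1 + 3 + 3 + 2 + 2 + 3 + 3 + 1 = 27.

27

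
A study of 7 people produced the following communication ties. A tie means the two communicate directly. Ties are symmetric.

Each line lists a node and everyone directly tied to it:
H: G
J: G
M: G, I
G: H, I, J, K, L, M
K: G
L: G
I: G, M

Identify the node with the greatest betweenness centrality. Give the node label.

G

Unnormalized betweenness of each node: G:14, H:0, I:0, J:0, K:0, L:0, M:0.
G has the largest value, 14, making it the main broker — the node through which the most shortest paths run.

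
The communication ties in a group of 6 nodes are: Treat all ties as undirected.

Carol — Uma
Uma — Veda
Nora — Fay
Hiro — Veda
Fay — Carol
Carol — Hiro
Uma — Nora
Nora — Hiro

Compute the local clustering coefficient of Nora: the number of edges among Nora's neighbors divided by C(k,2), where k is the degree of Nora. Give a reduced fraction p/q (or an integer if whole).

Nora's neighbors: Fay, Hiro, and Uma (k = 3).
Possible neighbor pairs: C(3,2) = 3. Edges among them: none → e = 0.
Clustering(Nora) = 0/3 = 0.

0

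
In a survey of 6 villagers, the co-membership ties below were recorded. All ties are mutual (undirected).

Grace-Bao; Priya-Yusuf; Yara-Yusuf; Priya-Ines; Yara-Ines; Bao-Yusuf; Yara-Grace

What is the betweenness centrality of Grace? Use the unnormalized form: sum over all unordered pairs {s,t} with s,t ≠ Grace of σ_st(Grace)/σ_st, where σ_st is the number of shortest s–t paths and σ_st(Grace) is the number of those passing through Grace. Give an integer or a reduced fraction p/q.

5/6

Pairs whose geodesics pass through Grace — Bao–Ines: 1/3; Bao–Yara: 1/2.
All other pairs contribute 0.
Summing the contributions gives betweenness(Grace) = 5/6.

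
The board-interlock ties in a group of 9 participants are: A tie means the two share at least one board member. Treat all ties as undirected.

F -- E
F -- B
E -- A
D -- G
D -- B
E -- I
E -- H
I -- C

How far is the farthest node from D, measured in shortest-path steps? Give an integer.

Distances from D: A:4, B:1, C:5, E:3, F:2, G:1, H:4, I:4.
The largest is 5 (to C), so the eccentricity of D is 5.

5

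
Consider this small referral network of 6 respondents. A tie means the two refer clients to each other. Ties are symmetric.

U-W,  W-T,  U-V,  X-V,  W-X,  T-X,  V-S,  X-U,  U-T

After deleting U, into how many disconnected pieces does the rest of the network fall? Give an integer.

U's neighbors (T, V, W, and X) remain reachable from one another through other ties, so the rest of the network stays in one piece.

1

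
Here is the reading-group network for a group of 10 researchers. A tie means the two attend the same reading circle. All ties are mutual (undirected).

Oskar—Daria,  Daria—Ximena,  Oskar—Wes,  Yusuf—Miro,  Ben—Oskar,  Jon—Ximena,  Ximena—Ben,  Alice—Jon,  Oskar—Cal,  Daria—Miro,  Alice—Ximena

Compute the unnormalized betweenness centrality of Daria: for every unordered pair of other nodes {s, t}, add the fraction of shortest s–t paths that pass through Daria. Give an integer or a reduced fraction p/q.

Pairs whose geodesics pass through Daria — Ximena–Wes: 1/2; Ximena–Oskar: 1/2; Ximena–Yusuf: 1; Ximena–Miro: 1; Ximena–Cal: 1/2; Ben–Yusuf: 2/2; Ben–Miro: 2/2; Wes–Alice: 1/2; Wes–Yusuf: 1; Wes–Miro: 1; Wes–Jon: 1/2; Alice–Oskar: 1/2; Alice–Yusuf: 1; Alice–Miro: 1 … (+9 more pairs).
All other pairs contribute 0.
Summing the contributions gives betweenness(Daria) = 37/2.

37/2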